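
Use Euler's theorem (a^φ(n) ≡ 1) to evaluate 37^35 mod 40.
By Euler: 37^{16} ≡ 1 (mod 40) since gcd(37, 40) = 1. 35 = 2×16 + 3. So 37^{35} ≡ 37^{3} ≡ 13 (mod 40)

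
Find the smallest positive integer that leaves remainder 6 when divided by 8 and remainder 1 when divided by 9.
M = 8 × 9 = 72. M₁ = 9, y₁ ≡ 1 (mod 8). M₂ = 8, y₂ ≡ 8 (mod 9). n = 6×9×1 + 1×8×8 ≡ 46 (mod 72). The smallest positive such number is 46.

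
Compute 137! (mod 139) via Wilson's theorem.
(138)! = (137)! × (138) ≡ -1 (mod 139). So (137)! ≡ -1 × (138)^(-1) ≡ (-1)×(-1) = 1 (mod 139)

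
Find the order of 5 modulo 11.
Powers of 5 mod 11: 5^1≡5, 5^2≡3, 5^3≡4, 5^4≡9, 5^5≡1. Order = 5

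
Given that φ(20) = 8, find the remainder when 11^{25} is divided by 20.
By Euler: 11^{8} ≡ 1 (mod 20) since gcd(11, 20) = 1. 25 = 3×8 + 1. So 11^{25} ≡ 11^{1} ≡ 11 (mod 20)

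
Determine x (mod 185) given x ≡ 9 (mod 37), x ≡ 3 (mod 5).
83

Using the Chinese Remainder Theorem:
M = product of moduli = 185
For equation 1: M_1 = 5, 5 ≡ 5 (mod 37), inverse of 5 mod 37 is 15 (check: 5 × 15 = 75 ≡ 1 (mod 37))
For equation 2: M_2 = 37, 37 ≡ 2 (mod 5), inverse of 37 mod 5 is 3 (check: 2 × 3 = 6 ≡ 1 (mod 5))
Combine: x ≡ Σ r_i×M_i×(M_i⁻¹ mod m_i) = 9×5×15 + 3×37×3 = 675 + 333 = 1008
1008 mod 185 = 83
x ≡ 83 (mod 185)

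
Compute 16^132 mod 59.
Using Fermat: 16^{58} ≡ 1 (mod 59). 132 ≡ 16 (mod 58). So 16^{132} ≡ 16^{16} ≡ 5 (mod 59)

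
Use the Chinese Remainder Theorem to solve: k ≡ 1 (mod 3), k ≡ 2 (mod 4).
M = 3 × 4 = 12. M₁ = 4, y₁ ≡ 1 (mod 3). M₂ = 3, y₂ ≡ 3 (mod 4). k = 1×4×1 + 2×3×3 ≡ 10 (mod 12)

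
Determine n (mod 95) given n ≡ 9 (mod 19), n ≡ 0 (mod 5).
85

Using the Chinese Remainder Theorem:
M = product of moduli = 95
For equation 1: M_1 = 5, 5 ≡ 5 (mod 19), inverse of 5 mod 19 is 4 (check: 5 × 4 = 20 ≡ 1 (mod 19))
For equation 2: M_2 = 19, 19 ≡ 4 (mod 5), inverse of 19 mod 5 is 4 (check: 4 × 4 = 16 ≡ 1 (mod 5))
Combine: n ≡ Σ r_i×M_i×(M_i⁻¹ mod m_i) = 9×5×4 + 0×19×4 = 180 + 0 = 180
180 mod 95 = 85
n ≡ 85 (mod 95)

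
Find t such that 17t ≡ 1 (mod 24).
17

Since gcd(17, 24) = 1 divides 1, a solution exists.
Multiply both sides by the inverse of 17 mod 24:
  17^(-1) mod 24 = 17
  x ≡ 17 × 1 ≡ 17 ≡ 17 (mod 24)
Verification: 17 × 17 = 289 = 12 × 24 + 1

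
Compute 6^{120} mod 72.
0

Using successive squaring:
Binary expansion of 120: 1111000
Powers of 6 mod 72 (each is the square of the previous):
  6^1 ≡ 6 (mod 72)
  6^2 ≡ 6² = 36 ≡ 36 (mod 72)
  6^4 ≡ 36² = 1296 ≡ 0 (mod 72)
  6^8 ≡ 0² = 0 ≡ 0 (mod 72)
  6^16 ≡ 0² = 0 ≡ 0 (mod 72)
  6^32 ≡ 0² = 0 ≡ 0 (mod 72)
  6^64 ≡ 0² = 0 ≡ 0 (mod 72)
120 = 64 + 32 + 16 + 8, so 6^120 = 6^64 × 6^32 × 6^16 × 6^8 ≡ 0 × 0 × 0 × 0 (mod 72)
Multiplying step by step:
  0 × 0 = 0 ≡ 0 (mod 72)
  0 × 0 = 0 ≡ 0 (mod 72)
  0 × 0 = 0 ≡ 0 (mod 72)
Result: 6^120 ≡ 0 (mod 72)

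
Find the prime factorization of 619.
619

Divide by primes starting from smallest:
619 ÷ 619 = 1

619 = 619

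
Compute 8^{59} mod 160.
32

Using successive squaring:
Binary expansion of 59: 111011
Powers of 8 mod 160 (each is the square of the previous):
  8^1 ≡ 8 (mod 160)
  8^2 ≡ 8² = 64 ≡ 64 (mod 160)
  8^4 ≡ 64² = 4096 ≡ 96 (mod 160)
  8^8 ≡ 96² = 9216 ≡ 96 (mod 160)
  8^16 ≡ 96² = 9216 ≡ 96 (mod 160)
  8^32 ≡ 96² = 9216 ≡ 96 (mod 160)
59 = 32 + 16 + 8 + 2 + 1, so 8^59 = 8^32 × 8^16 × 8^8 × 8^2 × 8^1 ≡ 96 × 96 × 96 × 64 × 8 (mod 160)
Multiplying step by step:
  96 × 96 = 9216 ≡ 96 (mod 160)
  96 × 96 = 9216 ≡ 96 (mod 160)
  96 × 64 = 6144 ≡ 64 (mod 160)
  64 × 8 = 512 ≡ 32 (mod 160)
Result: 8^59 ≡ 32 (mod 160)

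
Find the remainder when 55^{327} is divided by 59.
By Fermat: 55^{58} ≡ 1 (mod 59). 327 = 5×58 + 37. So 55^{327} ≡ 55^{37} ≡ 13 (mod 59)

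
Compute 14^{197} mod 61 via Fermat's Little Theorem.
48

By Fermat's Little Theorem, a^(p-1) ≡ 1 (mod p) for prime p and gcd(a, p) = 1
Here p = 61, so 14^60 ≡ 1 (mod 61)
We can reduce the exponent: 197 mod 60 = 17
So 14^197 ≡ 14^17 (mod 61)
Computing: 14^17 mod 61 = 48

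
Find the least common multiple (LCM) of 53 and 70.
3710

First find GCD(53, 70) using the Euclidean algorithm:
53 = 0 × 70 + 53
70 = 1 × 53 + 17
53 = 3 × 17 + 2
17 = 8 × 2 + 1
2 = 2 × 1 + 0
GCD(53, 70) = 1

LCM formula: LCM(a, b) = (a × b) / GCD(a, b)
LCM(53, 70) = (53 × 70) / 1
LCM(53, 70) = 3710 / 1
LCM(53, 70) = 3710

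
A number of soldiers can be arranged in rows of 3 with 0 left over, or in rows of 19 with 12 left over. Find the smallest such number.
M = 3 × 19 = 57. M₁ = 19, y₁ ≡ 1 (mod 3). M₂ = 3, y₂ ≡ 13 (mod 19). t = 0×19×1 + 12×3×13 ≡ 12 (mod 57). The smallest positive such number is 12.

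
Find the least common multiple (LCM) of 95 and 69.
6555

First find GCD(95, 69) using the Euclidean algorithm:
95 = 1 × 69 + 26
69 = 2 × 26 + 17
26 = 1 × 17 + 9
17 = 1 × 9 + 8
9 = 1 × 8 + 1
8 = 8 × 1 + 0
GCD(95, 69) = 1

LCM formula: LCM(a, b) = (a × b) / GCD(a, b)
LCM(95, 69) = (95 × 69) / 1
LCM(95, 69) = 6555 / 1
LCM(95, 69) = 6555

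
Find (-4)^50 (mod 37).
Using Fermat: (-4)^{36} ≡ 1 (mod 37). 50 ≡ 14 (mod 36). So (-4)^{50} ≡ (-4)^{14} ≡ 12 (mod 37)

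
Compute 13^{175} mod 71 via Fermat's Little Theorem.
70

By Fermat's Little Theorem, a^(p-1) ≡ 1 (mod p) for prime p and gcd(a, p) = 1
Here p = 71, so 13^70 ≡ 1 (mod 71)
We can reduce the exponent: 175 mod 70 = 35
So 13^175 ≡ 13^35 (mod 71)
Computing: 13^35 mod 71 = 70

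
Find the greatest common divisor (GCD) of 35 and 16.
1

Using the Euclidean algorithm:
35 = 2 × 16 + 3
16 = 5 × 3 + 1
3 = 3 × 1 + 0

GCD(35, 16) = 1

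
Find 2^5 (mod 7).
5 = 4 + 1 (binary 101). Repeated squaring mod 7: 2^1 ≡ 2; 2^2 ≡ 2² = 4 ≡ 4; 2^4 ≡ 4² = 16 ≡ 2. Multiply: 2^5 = 2^4 × 2^1 ≡ 2 × 2 (mod 7): 2 × 2 = 4 ≡ 4. So 2^5 ≡ 4 (mod 7).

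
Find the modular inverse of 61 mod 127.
61^(-1) ≡ 25 (mod 127). Verification: 61 × 25 = 1525 ≡ 1 (mod 127)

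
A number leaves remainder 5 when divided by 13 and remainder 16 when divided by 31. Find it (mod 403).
M = 13 × 31 = 403. M₁ = 31, y₁ ≡ 8 (mod 13). M₂ = 13, y₂ ≡ 12 (mod 31). y = 5×31×8 + 16×13×12 ≡ 109 (mod 403)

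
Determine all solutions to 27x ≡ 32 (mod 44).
24

Since gcd(27, 44) = 1 divides 32, a solution exists.
Multiply both sides by the inverse of 27 mod 44:
  27^(-1) mod 44 = 31
  x ≡ 31 × 32 ≡ 992 ≡ 24 (mod 44)
Verification: 27 × 24 = 648 = 14 × 44 + 32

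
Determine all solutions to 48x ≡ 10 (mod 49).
39

Since gcd(48, 49) = 1 divides 10, a solution exists.
Multiply both sides by the inverse of 48 mod 49:
  48^(-1) mod 49 = 48
  x ≡ 48 × 10 ≡ 480 ≡ 39 (mod 49)
Verification: 48 × 39 = 1872 = 38 × 49 + 10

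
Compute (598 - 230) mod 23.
0

(598 - 230) = 368
368 mod 23 = 0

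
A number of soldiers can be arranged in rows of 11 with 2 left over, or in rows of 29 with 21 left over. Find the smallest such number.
M = 11 × 29 = 319. M₁ = 29, y₁ ≡ 8 (mod 11). M₂ = 11, y₂ ≡ 8 (mod 29). z = 2×29×8 + 21×11×8 ≡ 79 (mod 319). The smallest positive such number is 79.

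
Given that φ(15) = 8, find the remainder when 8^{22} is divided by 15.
By Euler: 8^{8} ≡ 1 (mod 15) since gcd(8, 15) = 1. 22 = 2×8 + 6. So 8^{22} ≡ 8^{6} ≡ 4 (mod 15)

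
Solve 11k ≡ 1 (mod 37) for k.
27

Using Extended Euclidean Algorithm:
gcd(11, 37) = 1
Bezout coefficients: 11 × -10 + 37 × 3 = 1
So 11 × -10 ≡ 1 (mod 37)
The inverse is -10 mod 37 = 27
Verification: 11 × 27 = 297 = 8 × 37 + 1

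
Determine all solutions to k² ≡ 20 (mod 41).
The square roots of 20 mod 41 are 26 and 15. Verify: 26² = 676 ≡ 20 (mod 41)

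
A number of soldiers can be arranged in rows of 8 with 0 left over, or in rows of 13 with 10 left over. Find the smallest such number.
M = 8 × 13 = 104. M₁ = 13, y₁ ≡ 5 (mod 8). M₂ = 8, y₂ ≡ 5 (mod 13). z = 0×13×5 + 10×8×5 ≡ 88 (mod 104). The smallest positive such number is 88.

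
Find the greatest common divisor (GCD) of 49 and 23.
1

Using the Euclidean algorithm:
49 = 2 × 23 + 3
23 = 7 × 3 + 2
3 = 1 × 2 + 1
2 = 2 × 1 + 0

GCD(49, 23) = 1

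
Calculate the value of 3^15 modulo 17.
Using repeated squaring. 15 = 8 + 4 + 2 + 1 (binary 1111). Repeated squaring mod 17: 3^1 ≡ 3; 3^2 ≡ 3² = 9 ≡ 9; 3^4 ≡ 9² = 81 ≡ 13; 3^8 ≡ 13² = 169 ≡ 16. Multiply: 3^15 = 3^8 × 3^4 × 3^2 × 3^1 ≡ 16 × 13 × 9 × 3 (mod 17): 16 × 13 = 208 ≡ 4; 4 × 9 = 36 ≡ 2; 2 × 3 = 6 ≡ 6. So 3^15 ≡ 6 (mod 17).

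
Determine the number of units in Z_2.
1

Prime factorization: 2 = 2
Using the formula φ(n) = n × Π(1 - 1/p) for each prime factor p:
φ(2) = 2 × (1 - 1/2)
φ(2) = 1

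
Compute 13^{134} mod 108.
25

Using successive squaring:
Binary expansion of 134: 10000110
Powers of 13 mod 108 (each is the square of the previous):
  13^1 ≡ 13 (mod 108)
  13^2 ≡ 13² = 169 ≡ 61 (mod 108)
  13^4 ≡ 61² = 3721 ≡ 49 (mod 108)
  13^8 ≡ 49² = 2401 ≡ 25 (mod 108)
  13^16 ≡ 25² = 625 ≡ 85 (mod 108)
  13^32 ≡ 85² = 7225 ≡ 97 (mod 108)
  13^64 ≡ 97² = 9409 ≡ 13 (mod 108)
  13^128 ≡ 13² = 169 ≡ 61 (mod 108)
134 = 128 + 4 + 2, so 13^134 = 13^128 × 13^4 × 13^2 ≡ 61 × 49 × 61 (mod 108)
Multiplying step by step:
  61 × 49 = 2989 ≡ 73 (mod 108)
  73 × 61 = 4453 ≡ 25 (mod 108)
Result: 13^134 ≡ 25 (mod 108)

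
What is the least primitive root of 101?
2

A primitive root g modulo p has order p-1 = 100
Prime divisors of 100: [2, 5]
g is a primitive root iff g^(100/q) ≢ 1 (mod 101) for each prime divisor q
Testing small values:
  g = 2: 2^50 ≡ 100, 2^20 ≡ 95 (mod 101) → none is 1, primitive root!
The smallest primitive root is 2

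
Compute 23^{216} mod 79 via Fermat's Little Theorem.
1

By Fermat's Little Theorem, a^(p-1) ≡ 1 (mod p) for prime p and gcd(a, p) = 1
Here p = 79, so 23^78 ≡ 1 (mod 79)
We can reduce the exponent: 216 mod 78 = 60
So 23^216 ≡ 23^60 (mod 79)
Computing: 23^60 mod 79 = 1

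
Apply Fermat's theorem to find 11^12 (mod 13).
By Fermat's Little Theorem, 11^{12} ≡ 1 (mod 13) since 13 is prime and gcd(11, 13) = 1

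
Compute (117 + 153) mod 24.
6

(117 + 153) = 270
270 mod 24 = 6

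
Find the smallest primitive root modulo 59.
p - 1 = 58 has prime divisors 2, 29. h is a primitive root mod 59 iff h^(58/q) ≢ 1 (mod 59) for each such q.
h = 2: 2^29 ≡ 58, 2^2 ≡ 4 (mod 59); none is 1, so 2 has order 58 and is a primitive root.
The smallest primitive root mod 59 is g = 2.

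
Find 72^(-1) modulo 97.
31

Using Extended Euclidean Algorithm:
gcd(72, 97) = 1
Bezout coefficients: 72 × 31 + 97 × -23 = 1
So 72 × 31 ≡ 1 (mod 97)
The inverse is 31 mod 97 = 31
Verification: 72 × 31 = 2232 = 23 × 97 + 1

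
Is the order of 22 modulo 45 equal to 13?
No, the actual order is 12, not 13.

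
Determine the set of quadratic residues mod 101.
QRs mod 101: {1, 4, 5, 6, 9, 13, 14, 16, 17, 19, 20, 21, 22, 23, 24, 25, 30, 31, 33, 36, 37, 43, 45, 47, 49, 52, 54, 56, 58, 64, 65, 68, 70, 71, 76, 77, 78, 79, 80, 81, 82, 84, 85, 87, 88, 92, 95, 96, 97, 100}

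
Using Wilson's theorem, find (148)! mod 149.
By Wilson's theorem, (148)! ≡ -1 ≡ 148 (mod 149)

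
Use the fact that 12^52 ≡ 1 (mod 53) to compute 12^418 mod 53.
By Fermat: 12^{52} ≡ 1 (mod 53). 418 = 8×52 + 2. So 12^{418} ≡ 12^{2} ≡ 38 (mod 53)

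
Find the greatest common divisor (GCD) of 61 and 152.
1

Using the Euclidean algorithm:
61 = 0 × 152 + 61
152 = 2 × 61 + 30
61 = 2 × 30 + 1
30 = 30 × 1 + 0

GCD(61, 152) = 1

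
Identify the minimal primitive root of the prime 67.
p - 1 = 66 has prime divisors 2, 3, 11. h is a primitive root mod 67 iff h^(66/q) ≢ 1 (mod 67) for each such q.
h = 2: 2^33 ≡ 66, 2^22 ≡ 37, 2^6 ≡ 64 (mod 67); none is 1, so 2 has order 66 and is a primitive root.
The smallest primitive root mod 67 is g = 2.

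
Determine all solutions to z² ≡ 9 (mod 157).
The square roots of 9 mod 157 are 154 and 3. Verify: 154² = 23716 ≡ 9 (mod 157)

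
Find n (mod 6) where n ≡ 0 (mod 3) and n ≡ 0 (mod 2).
M = 3 × 2 = 6. M₁ = 2, y₁ ≡ 2 (mod 3). M₂ = 3, y₂ ≡ 1 (mod 2). n = 0×2×2 + 0×3×1 ≡ 0 (mod 6)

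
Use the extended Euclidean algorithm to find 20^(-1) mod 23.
Extended GCD: 20(-8) + 23(7) = 1. So 20^(-1) ≡ 15 ≡ 15 (mod 23). Verify: 20 × 15 = 300 ≡ 1 (mod 23)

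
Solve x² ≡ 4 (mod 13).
The square roots of 4 mod 13 are 11 and 2. Verify: 11² = 121 ≡ 4 (mod 13)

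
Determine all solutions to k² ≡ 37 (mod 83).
The square roots of 37 mod 83 are 28 and 55. Verify: 28² = 784 ≡ 37 (mod 83)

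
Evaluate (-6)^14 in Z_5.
Using Fermat: (-6)^{4} ≡ 1 (mod 5). 14 ≡ 2 (mod 4). So (-6)^{14} ≡ (-6)^{2} ≡ 1 (mod 5)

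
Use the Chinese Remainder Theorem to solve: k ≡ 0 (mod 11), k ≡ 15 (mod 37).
385

Using the Chinese Remainder Theorem:
M = product of moduli = 407
For equation 1: M_1 = 37, 37 ≡ 4 (mod 11), inverse of 37 mod 11 is 3 (check: 4 × 3 = 12 ≡ 1 (mod 11))
For equation 2: M_2 = 11, 11 ≡ 11 (mod 37), inverse of 11 mod 37 is 27 (check: 11 × 27 = 297 ≡ 1 (mod 37))
Combine: k ≡ Σ r_i×M_i×(M_i⁻¹ mod m_i) = 0×37×3 + 15×11×27 = 0 + 4455 = 4455
4455 mod 407 = 385
k ≡ 385 (mod 407)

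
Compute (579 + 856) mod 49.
14

(579 + 856) = 1435
1435 mod 49 = 14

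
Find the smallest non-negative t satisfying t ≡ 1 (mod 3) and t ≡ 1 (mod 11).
M = 3 × 11 = 33. M₁ = 11, y₁ ≡ 2 (mod 3). M₂ = 3, y₂ ≡ 4 (mod 11). t = 1×11×2 + 1×3×4 ≡ 1 (mod 33)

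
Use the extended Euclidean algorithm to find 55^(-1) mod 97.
Extended GCD: 55(30) + 97(-17) = 1. So 55^(-1) ≡ 30 ≡ 30 (mod 97). Verify: 55 × 30 = 1650 ≡ 1 (mod 97)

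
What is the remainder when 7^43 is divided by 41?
Using Fermat: 7^{40} ≡ 1 (mod 41). 43 ≡ 3 (mod 40). So 7^{43} ≡ 7^{3} ≡ 15 (mod 41)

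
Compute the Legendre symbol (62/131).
(62/131) = 62^{65} mod 131 = 1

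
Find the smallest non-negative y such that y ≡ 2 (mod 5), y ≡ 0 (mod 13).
52

Using the Chinese Remainder Theorem:
M = product of moduli = 65
For equation 1: M_1 = 13, 13 ≡ 3 (mod 5), inverse of 13 mod 5 is 2 (check: 3 × 2 = 6 ≡ 1 (mod 5))
For equation 2: M_2 = 5, 5 ≡ 5 (mod 13), inverse of 5 mod 13 is 8 (check: 5 × 8 = 40 ≡ 1 (mod 13))
Combine: y ≡ Σ r_i×M_i×(M_i⁻¹ mod m_i) = 2×13×2 + 0×5×8 = 52 + 0 = 52
52 mod 65 = 52
y ≡ 52 (mod 65)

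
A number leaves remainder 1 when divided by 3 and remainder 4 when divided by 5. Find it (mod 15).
M = 3 × 5 = 15. M₁ = 5, y₁ ≡ 2 (mod 3). M₂ = 3, y₂ ≡ 2 (mod 5). m = 1×5×2 + 4×3×2 ≡ 4 (mod 15)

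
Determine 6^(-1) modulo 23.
6^(-1) ≡ 4 (mod 23). Verification: 6 × 4 = 24 ≡ 1 (mod 23)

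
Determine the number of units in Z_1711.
1624

Prime factorization: 1711 = 29 × 59
Using the formula φ(n) = n × Π(1 - 1/p) for each prime factor p:
φ(1711) = 1711 × (1 - 1/29) × (1 - 1/59)
φ(1711) = 1624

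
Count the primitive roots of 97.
32

The number of primitive roots modulo p is φ(p-1) = φ(96)
φ(96) = 32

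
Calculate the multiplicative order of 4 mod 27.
Powers of 4 mod 27: 4^1≡4, 4^2≡16, 4^3≡10, 4^4≡13, 4^5≡25, 4^6≡19, 4^7≡22, 4^8≡7, 4^9≡1. Order = 9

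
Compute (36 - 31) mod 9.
5

(36 - 31) = 5
5 mod 9 = 5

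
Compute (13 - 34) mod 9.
6

(13 - 34) = -21
-21 mod 9 = 6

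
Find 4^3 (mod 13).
3 = 2 + 1 (binary 11). Repeated squaring mod 13: 4^1 ≡ 4; 4^2 ≡ 4² = 16 ≡ 3. Multiply: 4^3 = 4^2 × 4^1 ≡ 3 × 4 (mod 13): 3 × 4 = 12 ≡ 12. So 4^3 ≡ 12 (mod 13).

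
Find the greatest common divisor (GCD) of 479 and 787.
1

Using the Euclidean algorithm:
479 = 0 × 787 + 479
787 = 1 × 479 + 308
479 = 1 × 308 + 171
308 = 1 × 171 + 137
171 = 1 × 137 + 34
137 = 4 × 34 + 1
34 = 34 × 1 + 0

GCD(479, 787) = 1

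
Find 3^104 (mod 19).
Using Fermat: 3^{18} ≡ 1 (mod 19). 104 ≡ 14 (mod 18). So 3^{104} ≡ 3^{14} ≡ 4 (mod 19)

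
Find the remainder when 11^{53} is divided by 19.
By Fermat: 11^{18} ≡ 1 (mod 19). 53 = 2×18 + 17. So 11^{53} ≡ 11^{17} ≡ 7 (mod 19)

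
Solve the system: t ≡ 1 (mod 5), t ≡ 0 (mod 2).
M = 5 × 2 = 10. M₁ = 2, y₁ ≡ 3 (mod 5). M₂ = 5, y₂ ≡ 1 (mod 2). t = 1×2×3 + 0×5×1 ≡ 6 (mod 10)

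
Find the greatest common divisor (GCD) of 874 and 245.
1

Using the Euclidean algorithm:
874 = 3 × 245 + 139
245 = 1 × 139 + 106
139 = 1 × 106 + 33
106 = 3 × 33 + 7
33 = 4 × 7 + 5
7 = 1 × 5 + 2
5 = 2 × 2 + 1
2 = 2 × 1 + 0

GCD(874, 245) = 1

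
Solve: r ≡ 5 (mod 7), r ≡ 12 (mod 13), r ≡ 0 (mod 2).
M = 7 × 13 × 2 = 182. M₁ = 26, y₁ ≡ 3 (mod 7). M₂ = 14, y₂ ≡ 1 (mod 13). M₃ = 91, y₃ ≡ 1 (mod 2). r = 5×26×3 + 12×14×1 + 0×91×1 ≡ 12 (mod 182)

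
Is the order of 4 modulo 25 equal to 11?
No, the actual order is 10, not 11.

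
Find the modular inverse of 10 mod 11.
10^(-1) ≡ 10 (mod 11). Verification: 10 × 10 = 100 ≡ 1 (mod 11)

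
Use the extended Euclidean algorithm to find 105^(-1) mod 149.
Extended GCD: 105(44) + 149(-31) = 1. So 105^(-1) ≡ 44 ≡ 44 (mod 149). Verify: 105 × 44 = 4620 ≡ 1 (mod 149)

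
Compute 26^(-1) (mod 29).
26^(-1) ≡ 19 (mod 29). Verification: 26 × 19 = 494 ≡ 1 (mod 29)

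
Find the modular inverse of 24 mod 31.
24^(-1) ≡ 22 (mod 31). Verification: 24 × 22 = 528 ≡ 1 (mod 31)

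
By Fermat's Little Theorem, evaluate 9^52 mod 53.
By Fermat's Little Theorem, 9^{52} ≡ 1 (mod 53) since 53 is prime and gcd(9, 53) = 1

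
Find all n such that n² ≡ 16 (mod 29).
The square roots of 16 mod 29 are 25 and 4. Verify: 25² = 625 ≡ 16 (mod 29)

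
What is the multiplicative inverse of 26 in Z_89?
24

Using Extended Euclidean Algorithm:
gcd(26, 89) = 1
Bezout coefficients: 26 × 24 + 89 × -7 = 1
So 26 × 24 ≡ 1 (mod 89)
The inverse is 24 mod 89 = 24
Verification: 26 × 24 = 624 = 7 × 89 + 1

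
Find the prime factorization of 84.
2^2 × 3 × 7

Divide by primes starting from smallest:
84 ÷ 2 = 42
42 ÷ 2 = 21
21 ÷ 3 = 7
7 ÷ 7 = 1

84 = 2^2 × 3 × 7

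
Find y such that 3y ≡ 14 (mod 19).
11

Since gcd(3, 19) = 1 divides 14, a solution exists.
Multiply both sides by the inverse of 3 mod 19:
  3^(-1) mod 19 = 13
  x ≡ 13 × 14 ≡ 182 ≡ 11 (mod 19)
Verification: 3 × 11 = 33 = 1 × 19 + 14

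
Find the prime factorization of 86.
2 × 43

Divide by primes starting from smallest:
86 ÷ 2 = 43
43 ÷ 43 = 1

86 = 2 × 43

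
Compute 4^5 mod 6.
5 = 4 + 1 (binary 101). Repeated squaring mod 6: 4^1 ≡ 4; 4^2 ≡ 4² = 16 ≡ 4; 4^4 ≡ 4² = 16 ≡ 4. Multiply: 4^5 = 4^4 × 4^1 ≡ 4 × 4 (mod 6): 4 × 4 = 16 ≡ 4. So 4^5 ≡ 4 (mod 6).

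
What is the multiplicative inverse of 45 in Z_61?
45^(-1) ≡ 19 (mod 61). Verification: 45 × 19 = 855 ≡ 1 (mod 61)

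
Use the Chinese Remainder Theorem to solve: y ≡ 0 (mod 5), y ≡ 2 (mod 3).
M = 5 × 3 = 15. M₁ = 3, y₁ ≡ 2 (mod 5). M₂ = 5, y₂ ≡ 2 (mod 3). y = 0×3×2 + 2×5×2 ≡ 5 (mod 15)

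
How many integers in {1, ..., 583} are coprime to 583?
520

Prime factorization: 583 = 11 × 53
Using the formula φ(n) = n × Π(1 - 1/p) for each prime factor p:
φ(583) = 583 × (1 - 1/11) × (1 - 1/53)
φ(583) = 520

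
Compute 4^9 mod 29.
9 = 8 + 1 (binary 1001). Repeated squaring mod 29: 4^1 ≡ 4; 4^2 ≡ 4² = 16 ≡ 16; 4^4 ≡ 16² = 256 ≡ 24; 4^8 ≡ 24² = 576 ≡ 25. Multiply: 4^9 = 4^8 × 4^1 ≡ 25 × 4 (mod 29): 25 × 4 = 100 ≡ 13. So 4^9 ≡ 13 (mod 29).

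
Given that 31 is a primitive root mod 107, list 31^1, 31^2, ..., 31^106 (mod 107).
g^1, g^2, ..., g^{106} mod 107: {31, 105, 45, 4, 17, 99, 73, 16, 68, 75, 78, 64, 58, 86, 98, 42, 18, 23, 71, 61, 72, 92, 70, 30, 74, 47, 66, 13, 82, 81, 50, 52, 7, 3, 93, 101, 28, 12, 51, 83, 5, 48, 97, 11, 20, 85, 67, 44, 80, 19, 54, 69, 106, 76, 2, 62, 103, 90, 8, 34, 91, 39, 32, 29, 43, 49, 21, 9, 65, 89, 84, 36, 46, 35, 15, 37, 77, 33, 60, 41, 94, 25, 26, 57, 55, 100, 104, 14, 6, 79, 95, 56, 24, 102, 59, 10, 96, 87, 22, 40, 63, 27, 88, 53, 38, 1}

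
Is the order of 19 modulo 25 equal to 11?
No, the actual order is 10, not 11.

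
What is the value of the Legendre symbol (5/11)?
(5/11) = 5^{5} mod 11 = 1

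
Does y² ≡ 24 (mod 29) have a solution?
By Euler's criterion: 24^{14} ≡ 1 (mod 29). Since this equals 1, 24 is a QR.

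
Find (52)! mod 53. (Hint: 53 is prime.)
By Wilson's theorem, (52)! ≡ -1 ≡ 52 (mod 53)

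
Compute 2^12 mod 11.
Using Fermat: 2^{10} ≡ 1 (mod 11). 12 ≡ 2 (mod 10). So 2^{12} ≡ 2^{2} ≡ 4 (mod 11)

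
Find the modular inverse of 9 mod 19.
9^(-1) ≡ 17 (mod 19). Verification: 9 × 17 = 153 ≡ 1 (mod 19)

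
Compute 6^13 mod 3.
Using repeated squaring. 6 ≡ 0 (mod 3). 13 = 8 + 4 + 1 (binary 1101). Repeated squaring mod 3: 0^1 ≡ 0; 0^2 ≡ 0² = 0 ≡ 0; 0^4 ≡ 0² = 0 ≡ 0; 0^8 ≡ 0² = 0 ≡ 0. Multiply: 6^13 ≡ 0^8 × 0^4 × 0^1 ≡ 0 × 0 × 0 (mod 3): 0 × 0 = 0 ≡ 0; 0 × 0 = 0 ≡ 0. So 6^13 ≡ 0 (mod 3).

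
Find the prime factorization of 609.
3 × 7 × 29

Divide by primes starting from smallest:
609 ÷ 3 = 203
203 ÷ 7 = 29
29 ÷ 29 = 1

609 = 3 × 7 × 29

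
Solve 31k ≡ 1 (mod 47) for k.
44

Using Extended Euclidean Algorithm:
gcd(31, 47) = 1
Bezout coefficients: 31 × -3 + 47 × 2 = 1
So 31 × -3 ≡ 1 (mod 47)
The inverse is -3 mod 47 = 44
Verification: 31 × 44 = 1364 = 29 × 47 + 1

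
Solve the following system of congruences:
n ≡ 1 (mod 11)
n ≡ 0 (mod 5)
45

Using the Chinese Remainder Theorem:
M = product of moduli = 55
For equation 1: M_1 = 5, 5 ≡ 5 (mod 11), inverse of 5 mod 11 is 9 (check: 5 × 9 = 45 ≡ 1 (mod 11))
For equation 2: M_2 = 11, 11 ≡ 1 (mod 5), inverse of 11 mod 5 is 1 (check: 1 × 1 = 1 ≡ 1 (mod 5))
Combine: n ≡ Σ r_i×M_i×(M_i⁻¹ mod m_i) = 1×5×9 + 0×11×1 = 45 + 0 = 45
45 mod 55 = 45
n ≡ 45 (mod 55)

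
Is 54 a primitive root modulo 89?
Yes

To verify, check if 54^(88/q) ≢ 1 (mod 89) for each prime divisor q of 88
Divisors of 88 = 88: [1, 2, 4, 8, 11, 22, 44, 88]
  54^(88/2) = 54^44 ≡ 88 (mod 89)
  54^(88/11) = 54^8 ≡ 16 (mod 89)
Conclusion: 54 is a primitive root modulo 89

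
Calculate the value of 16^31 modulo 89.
Using repeated squaring. 31 = 16 + 8 + 4 + 2 + 1 (binary 11111). Repeated squaring mod 89: 16^1 ≡ 16; 16^2 ≡ 16² = 256 ≡ 78; 16^4 ≡ 78² = 6084 ≡ 32; 16^8 ≡ 32² = 1024 ≡ 45; 16^16 ≡ 45² = 2025 ≡ 67. Multiply: 16^31 = 16^16 × 16^8 × 16^4 × 16^2 × 16^1 ≡ 67 × 45 × 32 × 78 × 16 (mod 89): 67 × 45 = 3015 ≡ 78; 78 × 32 = 2496 ≡ 4; 4 × 78 = 312 ≡ 45; 45 × 16 = 720 ≡ 8. So 16^31 ≡ 8 (mod 89).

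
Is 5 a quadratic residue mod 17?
By Euler's criterion: 5^{8} ≡ 16 (mod 17). Since this equals -1 (≡ 16), 5 is not a QR.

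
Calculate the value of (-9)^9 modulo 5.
(-9) ≡ 1 (mod 5). 9 = 8 + 1 (binary 1001). Repeated squaring mod 5: 1^1 ≡ 1; 1^2 ≡ 1² = 1 ≡ 1; 1^4 ≡ 1² = 1 ≡ 1; 1^8 ≡ 1² = 1 ≡ 1. Multiply: (-9)^9 ≡ 1^8 × 1^1 ≡ 1 × 1 (mod 5): 1 × 1 = 1 ≡ 1. So (-9)^9 ≡ 1 (mod 5).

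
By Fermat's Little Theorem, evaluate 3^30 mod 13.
By Fermat: 3^{12} ≡ 1 (mod 13). 30 = 2×12 + 6. So 3^{30} ≡ 3^{6} ≡ 1 (mod 13)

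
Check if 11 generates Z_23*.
p - 1 = 22 has prime divisors 2, 11. Check 11^(22/q) mod 23 for each: 11^(22/2) = 11^11 ≡ 22, 11^(22/11) = 11^2 ≡ 6 (mod 23). None of these is 1, so 11 has order 22 = φ(23), so it is a primitive root mod 23.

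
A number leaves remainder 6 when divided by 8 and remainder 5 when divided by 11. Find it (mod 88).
M = 8 × 11 = 88. M₁ = 11, y₁ ≡ 3 (mod 8). M₂ = 8, y₂ ≡ 7 (mod 11). t = 6×11×3 + 5×8×7 ≡ 38 (mod 88)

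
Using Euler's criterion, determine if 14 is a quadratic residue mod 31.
By Euler's criterion: 14^{15} ≡ 1 (mod 31). Since this equals 1, 14 is a QR.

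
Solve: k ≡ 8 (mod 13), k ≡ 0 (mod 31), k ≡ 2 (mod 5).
M = 13 × 31 × 5 = 2015. M₁ = 155, y₁ ≡ 12 (mod 13). M₂ = 65, y₂ ≡ 21 (mod 31). M₃ = 403, y₃ ≡ 2 (mod 5). k = 8×155×12 + 0×65×21 + 2×403×2 ≡ 372 (mod 2015)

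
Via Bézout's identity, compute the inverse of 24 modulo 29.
Extended GCD: 24(-6) + 29(5) = 1. So 24^(-1) ≡ 23 ≡ 23 (mod 29). Verify: 24 × 23 = 552 ≡ 1 (mod 29)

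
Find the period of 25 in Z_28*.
Powers of 25 mod 28: 25^1≡25, 25^2≡9, 25^3≡1. Order = 3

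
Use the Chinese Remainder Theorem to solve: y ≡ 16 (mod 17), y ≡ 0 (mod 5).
50

Using the Chinese Remainder Theorem:
M = product of moduli = 85
For equation 1: M_1 = 5, 5 ≡ 5 (mod 17), inverse of 5 mod 17 is 7 (check: 5 × 7 = 35 ≡ 1 (mod 17))
For equation 2: M_2 = 17, 17 ≡ 2 (mod 5), inverse of 17 mod 5 is 3 (check: 2 × 3 = 6 ≡ 1 (mod 5))
Combine: y ≡ Σ r_i×M_i×(M_i⁻¹ mod m_i) = 16×5×7 + 0×17×3 = 560 + 0 = 560
560 mod 85 = 50
y ≡ 50 (mod 85)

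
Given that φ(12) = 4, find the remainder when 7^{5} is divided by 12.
By Euler: 7^{4} ≡ 1 (mod 12) since gcd(7, 12) = 1. 5 = 1×4 + 1. So 7^{5} ≡ 7^{1} ≡ 7 (mod 12)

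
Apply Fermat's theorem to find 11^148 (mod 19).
By Fermat: 11^{18} ≡ 1 (mod 19). 148 = 8×18 + 4. So 11^{148} ≡ 11^{4} ≡ 11 (mod 19)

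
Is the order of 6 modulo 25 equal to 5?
Yes, ord_25(6) = 5.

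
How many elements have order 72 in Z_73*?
Number of primitive roots mod 73 = φ(72) = 24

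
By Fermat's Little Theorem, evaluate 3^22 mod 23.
By Fermat's Little Theorem, 3^{22} ≡ 1 (mod 23) since 23 is prime and gcd(3, 23) = 1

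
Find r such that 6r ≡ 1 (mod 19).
6^(-1) ≡ 16 (mod 19). Verification: 6 × 16 = 96 ≡ 1 (mod 19)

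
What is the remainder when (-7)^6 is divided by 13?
(-7) ≡ 6 (mod 13). 6 = 4 + 2 (binary 110). Repeated squaring mod 13: 6^1 ≡ 6; 6^2 ≡ 6² = 36 ≡ 10; 6^4 ≡ 10² = 100 ≡ 9. Multiply: (-7)^6 ≡ 6^4 × 6^2 ≡ 9 × 10 (mod 13): 9 × 10 = 90 ≡ 12. So (-7)^6 ≡ 12 (mod 13).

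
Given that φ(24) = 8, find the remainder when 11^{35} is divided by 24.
By Euler: 11^{8} ≡ 1 (mod 24) since gcd(11, 24) = 1. 35 = 4×8 + 3. So 11^{35} ≡ 11^{3} ≡ 11 (mod 24)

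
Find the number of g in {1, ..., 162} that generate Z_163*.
Number of primitive roots mod 163 = φ(162) = 54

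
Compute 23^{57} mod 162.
17

Using successive squaring:
Binary expansion of 57: 111001
Powers of 23 mod 162 (each is the square of the previous):
  23^1 ≡ 23 (mod 162)
  23^2 ≡ 23² = 529 ≡ 43 (mod 162)
  23^4 ≡ 43² = 1849 ≡ 67 (mod 162)
  23^8 ≡ 67² = 4489 ≡ 115 (mod 162)
  23^16 ≡ 115² = 13225 ≡ 103 (mod 162)
  23^32 ≡ 103² = 10609 ≡ 79 (mod 162)
57 = 32 + 16 + 8 + 1, so 23^57 = 23^32 × 23^16 × 23^8 × 23^1 ≡ 79 × 103 × 115 × 23 (mod 162)
Multiplying step by step:
  79 × 103 = 8137 ≡ 37 (mod 162)
  37 × 115 = 4255 ≡ 43 (mod 162)
  43 × 23 = 989 ≡ 17 (mod 162)
Result: 23^57 ≡ 17 (mod 162)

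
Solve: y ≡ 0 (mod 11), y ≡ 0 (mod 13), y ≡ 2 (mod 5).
M = 11 × 13 × 5 = 715. M₁ = 65, y₁ ≡ 10 (mod 11). M₂ = 55, y₂ ≡ 9 (mod 13). M₃ = 143, y₃ ≡ 2 (mod 5). y = 0×65×10 + 0×55×9 + 2×143×2 ≡ 572 (mod 715)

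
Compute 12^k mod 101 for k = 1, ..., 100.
g^1, g^2, ..., g^{100} mod 101: {12, 43, 11, 31, 69, 20, 38, 52, 18, 14, 67, 97, 53, 30, 57, 78, 27, 21, 50, 95, 29, 45, 35, 16, 91, 82, 75, 92, 94, 17, 2, 24, 86, 22, 62, 37, 40, 76, 3, 36, 28, 33, 93, 5, 60, 13, 55, 54, 42, 100, 89, 58, 90, 70, 32, 81, 63, 49, 83, 87, 34, 4, 48, 71, 44, 23, 74, 80, 51, 6, 72, 56, 66, 85, 10, 19, 26, 9, 7, 84, 99, 77, 15, 79, 39, 64, 61, 25, 98, 65, 73, 68, 8, 96, 41, 88, 46, 47, 59, 1}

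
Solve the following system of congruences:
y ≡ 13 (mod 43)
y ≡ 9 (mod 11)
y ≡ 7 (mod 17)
6807

Using the Chinese Remainder Theorem:
M = product of moduli = 8041
For equation 1: M_1 = 187, 187 ≡ 15 (mod 43), inverse of 187 mod 43 is 23 (check: 15 × 23 = 345 ≡ 1 (mod 43))
For equation 2: M_2 = 731, 731 ≡ 5 (mod 11), inverse of 731 mod 11 is 9 (check: 5 × 9 = 45 ≡ 1 (mod 11))
For equation 3: M_3 = 473, 473 ≡ 14 (mod 17), inverse of 473 mod 17 is 11 (check: 14 × 11 = 154 ≡ 1 (mod 17))
Combine: y ≡ Σ r_i×M_i×(M_i⁻¹ mod m_i) = 13×187×23 + 9×731×9 + 7×473×11 = 55913 + 59211 + 36421 = 151545
151545 mod 8041 = 6807
y ≡ 6807 (mod 8041)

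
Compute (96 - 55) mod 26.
15

(96 - 55) = 41
41 mod 26 = 15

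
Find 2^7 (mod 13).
7 = 4 + 2 + 1 (binary 111). Repeated squaring mod 13: 2^1 ≡ 2; 2^2 ≡ 2² = 4 ≡ 4; 2^4 ≡ 4² = 16 ≡ 3. Multiply: 2^7 = 2^4 × 2^2 × 2^1 ≡ 3 × 4 × 2 (mod 13): 3 × 4 = 12 ≡ 12; 12 × 2 = 24 ≡ 11. So 2^7 ≡ 11 (mod 13).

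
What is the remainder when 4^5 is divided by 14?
5 = 4 + 1 (binary 101). Repeated squaring mod 14: 4^1 ≡ 4; 4^2 ≡ 4² = 16 ≡ 2; 4^4 ≡ 2² = 4 ≡ 4. Multiply: 4^5 = 4^4 × 4^1 ≡ 4 × 4 (mod 14): 4 × 4 = 16 ≡ 2. So 4^5 ≡ 2 (mod 14).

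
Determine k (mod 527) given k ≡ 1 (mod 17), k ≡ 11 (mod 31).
290

Using the Chinese Remainder Theorem:
M = product of moduli = 527
For equation 1: M_1 = 31, 31 ≡ 14 (mod 17), inverse of 31 mod 17 is 11 (check: 14 × 11 = 154 ≡ 1 (mod 17))
For equation 2: M_2 = 17, 17 ≡ 17 (mod 31), inverse of 17 mod 31 is 11 (check: 17 × 11 = 187 ≡ 1 (mod 31))
Combine: k ≡ Σ r_i×M_i×(M_i⁻¹ mod m_i) = 1×31×11 + 11×17×11 = 341 + 2057 = 2398
2398 mod 527 = 290
k ≡ 290 (mod 527)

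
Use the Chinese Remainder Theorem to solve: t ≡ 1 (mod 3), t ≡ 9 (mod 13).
M = 3 × 13 = 39. M₁ = 13, y₁ ≡ 1 (mod 3). M₂ = 3, y₂ ≡ 9 (mod 13). t = 1×13×1 + 9×3×9 ≡ 22 (mod 39)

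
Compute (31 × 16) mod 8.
0

(31 × 16) = 496
496 mod 8 = 0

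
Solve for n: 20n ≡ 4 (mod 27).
11

Since gcd(20, 27) = 1 divides 4, a solution exists.
Multiply both sides by the inverse of 20 mod 27:
  20^(-1) mod 27 = 23
  x ≡ 23 × 4 ≡ 92 ≡ 11 (mod 27)
Verification: 20 × 11 = 220 = 8 × 27 + 4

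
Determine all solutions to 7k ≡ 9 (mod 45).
27

Since gcd(7, 45) = 1 divides 9, a solution exists.
Multiply both sides by the inverse of 7 mod 45:
  7^(-1) mod 45 = 13
  x ≡ 13 × 9 ≡ 117 ≡ 27 (mod 45)
Verification: 7 × 27 = 189 = 4 × 45 + 9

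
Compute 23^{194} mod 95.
74

Using successive squaring:
Binary expansion of 194: 11000010
Powers of 23 mod 95 (each is the square of the previous):
  23^1 ≡ 23 (mod 95)
  23^2 ≡ 23² = 529 ≡ 54 (mod 95)
  23^4 ≡ 54² = 2916 ≡ 66 (mod 95)
  23^8 ≡ 66² = 4356 ≡ 81 (mod 95)
  23^16 ≡ 81² = 6561 ≡ 6 (mod 95)
  23^32 ≡ 6² = 36 ≡ 36 (mod 95)
  23^64 ≡ 36² = 1296 ≡ 61 (mod 95)
  23^128 ≡ 61² = 3721 ≡ 16 (mod 95)
194 = 128 + 64 + 2, so 23^194 = 23^128 × 23^64 × 23^2 ≡ 16 × 61 × 54 (mod 95)
Multiplying step by step:
  16 × 61 = 976 ≡ 26 (mod 95)
  26 × 54 = 1404 ≡ 74 (mod 95)
Result: 23^194 ≡ 74 (mod 95)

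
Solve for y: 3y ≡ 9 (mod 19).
3

Since gcd(3, 19) = 1 divides 9, a solution exists.
Multiply both sides by the inverse of 3 mod 19:
  3^(-1) mod 19 = 13
  x ≡ 13 × 9 ≡ 117 ≡ 3 (mod 19)
Verification: 3 × 3 = 9 = 0 × 19 + 9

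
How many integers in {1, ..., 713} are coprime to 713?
660

Prime factorization: 713 = 23 × 31
Using the formula φ(n) = n × Π(1 - 1/p) for each prime factor p:
φ(713) = 713 × (1 - 1/23) × (1 - 1/31)
φ(713) = 660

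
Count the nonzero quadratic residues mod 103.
For prime 103, there are (p-1)/2 = (103-1)/2 = 51 quadratic residues (excluding 0).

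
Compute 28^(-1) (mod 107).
65

Using Extended Euclidean Algorithm:
gcd(28, 107) = 1
Bezout coefficients: 28 × -42 + 107 × 11 = 1
So 28 × -42 ≡ 1 (mod 107)
The inverse is -42 mod 107 = 65
Verification: 28 × 65 = 1820 = 17 × 107 + 1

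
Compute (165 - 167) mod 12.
10

(165 - 167) = -2
-2 mod 12 = 10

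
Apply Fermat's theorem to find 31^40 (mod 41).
By Fermat's Little Theorem, 31^{40} ≡ 1 (mod 41) since 41 is prime and gcd(31, 41) = 1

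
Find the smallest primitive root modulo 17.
3

A primitive root g modulo p has order p-1 = 16
Prime divisors of 16: [2]
g is a primitive root iff g^(16/q) ≢ 1 (mod 17) for each prime divisor q
Testing small values:
  g = 2: 2^8 ≡ 1 (mod 17) → 2^8 ≡ 1, not primitive root
  g = 3: 3^8 ≡ 16 (mod 17) → none is 1, primitive root!
The smallest primitive root is 3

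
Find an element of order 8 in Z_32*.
3 has order 8 mod 32 since 3^{8} ≡ 1 (mod 32) and no smaller power works.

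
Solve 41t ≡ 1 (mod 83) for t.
81

Using Extended Euclidean Algorithm:
gcd(41, 83) = 1
Bezout coefficients: 41 × -2 + 83 × 1 = 1
So 41 × -2 ≡ 1 (mod 83)
The inverse is -2 mod 83 = 81
Verification: 41 × 81 = 3321 = 40 × 83 + 1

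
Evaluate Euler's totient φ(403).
360

Prime factorization: 403 = 13 × 31
Using the formula φ(n) = n × Π(1 - 1/p) for each prime factor p:
φ(403) = 403 × (1 - 1/13) × (1 - 1/31)
φ(403) = 360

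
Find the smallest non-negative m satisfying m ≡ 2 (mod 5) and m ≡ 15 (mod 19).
M = 5 × 19 = 95. M₁ = 19, y₁ ≡ 4 (mod 5). M₂ = 5, y₂ ≡ 4 (mod 19). m = 2×19×4 + 15×5×4 ≡ 72 (mod 95)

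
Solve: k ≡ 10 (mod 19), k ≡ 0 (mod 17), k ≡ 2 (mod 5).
M = 19 × 17 × 5 = 1615. M₁ = 85, y₁ ≡ 17 (mod 19). M₂ = 95, y₂ ≡ 12 (mod 17). M₃ = 323, y₃ ≡ 2 (mod 5). k = 10×85×17 + 0×95×12 + 2×323×2 ≡ 1207 (mod 1615)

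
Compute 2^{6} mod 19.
7

Using successive squaring:
Binary expansion of 6: 110
Powers of 2 mod 19 (each is the square of the previous):
  2^1 ≡ 2 (mod 19)
  2^2 ≡ 2² = 4 ≡ 4 (mod 19)
  2^4 ≡ 4² = 16 ≡ 16 (mod 19)
6 = 4 + 2, so 2^6 = 2^4 × 2^2 ≡ 16 × 4 (mod 19)
Multiplying step by step:
  16 × 4 = 64 ≡ 7 (mod 19)
Result: 2^6 ≡ 7 (mod 19)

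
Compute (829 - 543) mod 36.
34

(829 - 543) = 286
286 mod 36 = 34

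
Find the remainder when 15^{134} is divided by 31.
By Fermat: 15^{30} ≡ 1 (mod 31). 134 = 4×30 + 14. So 15^{134} ≡ 15^{14} ≡ 2 (mod 31)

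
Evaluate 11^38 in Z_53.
Using repeated squaring. 38 = 32 + 4 + 2 (binary 100110). Repeated squaring mod 53: 11^1 ≡ 11; 11^2 ≡ 11² = 121 ≡ 15; 11^4 ≡ 15² = 225 ≡ 13; 11^8 ≡ 13² = 169 ≡ 10; 11^16 ≡ 10² = 100 ≡ 47; 11^32 ≡ 47² = 2209 ≡ 36. Multiply: 11^38 = 11^32 × 11^4 × 11^2 ≡ 36 × 13 × 15 (mod 53): 36 × 13 = 468 ≡ 44; 44 × 15 = 660 ≡ 24. So 11^38 ≡ 24 (mod 53).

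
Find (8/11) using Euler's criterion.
(8/11) = 8^{5} mod 11 = -1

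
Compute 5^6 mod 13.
6 = 4 + 2 (binary 110). Repeated squaring mod 13: 5^1 ≡ 5; 5^2 ≡ 5² = 25 ≡ 12; 5^4 ≡ 12² = 144 ≡ 1. Multiply: 5^6 = 5^4 × 5^2 ≡ 1 × 12 (mod 13): 1 × 12 = 12 ≡ 12. So 5^6 ≡ 12 (mod 13).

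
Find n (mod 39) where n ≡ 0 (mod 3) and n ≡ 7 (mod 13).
M = 3 × 13 = 39. M₁ = 13, y₁ ≡ 1 (mod 3). M₂ = 3, y₂ ≡ 9 (mod 13). n = 0×13×1 + 7×3×9 ≡ 33 (mod 39)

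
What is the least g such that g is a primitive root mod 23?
p - 1 = 22 has prime divisors 2, 11. h is a primitive root mod 23 iff h^(22/q) ≢ 1 (mod 23) for each such q.
h = 2: 2^11 ≡ 1, 2^2 ≡ 4 (mod 23); 2^11 ≡ 1, so not a primitive root.
h = 3: 3^11 ≡ 1, 3^2 ≡ 9 (mod 23); 3^11 ≡ 1, so not a primitive root.
h = 4: 4^11 ≡ 1, 4^2 ≡ 16 (mod 23); 4^11 ≡ 1, so not a primitive root.
h = 5: 5^11 ≡ 22, 5^2 ≡ 2 (mod 23); none is 1, so 5 has order 22 and is a primitive root.
The smallest primitive root mod 23 is g = 5.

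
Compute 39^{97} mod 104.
39

Using successive squaring:
Binary expansion of 97: 1100001
Powers of 39 mod 104 (each is the square of the previous):
  39^1 ≡ 39 (mod 104)
  39^2 ≡ 39² = 1521 ≡ 65 (mod 104)
  39^4 ≡ 65² = 4225 ≡ 65 (mod 104)
  39^8 ≡ 65² = 4225 ≡ 65 (mod 104)
  39^16 ≡ 65² = 4225 ≡ 65 (mod 104)
  39^32 ≡ 65² = 4225 ≡ 65 (mod 104)
  39^64 ≡ 65² = 4225 ≡ 65 (mod 104)
97 = 64 + 32 + 1, so 39^97 = 39^64 × 39^32 × 39^1 ≡ 65 × 65 × 39 (mod 104)
Multiplying step by step:
  65 × 65 = 4225 ≡ 65 (mod 104)
  65 × 39 = 2535 ≡ 39 (mod 104)
Result: 39^97 ≡ 39 (mod 104)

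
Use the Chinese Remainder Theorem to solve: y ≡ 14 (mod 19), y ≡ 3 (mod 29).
90

Using the Chinese Remainder Theorem:
M = product of moduli = 551
For equation 1: M_1 = 29, 29 ≡ 10 (mod 19), inverse of 29 mod 19 is 2 (check: 10 × 2 = 20 ≡ 1 (mod 19))
For equation 2: M_2 = 19, 19 ≡ 19 (mod 29), inverse of 19 mod 29 is 26 (check: 19 × 26 = 494 ≡ 1 (mod 29))
Combine: y ≡ Σ r_i×M_i×(M_i⁻¹ mod m_i) = 14×29×2 + 3×19×26 = 812 + 1482 = 2294
2294 mod 551 = 90
y ≡ 90 (mod 551)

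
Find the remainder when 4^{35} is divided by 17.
By Fermat: 4^{16} ≡ 1 (mod 17). 35 = 2×16 + 3. So 4^{35} ≡ 4^{3} ≡ 13 (mod 17)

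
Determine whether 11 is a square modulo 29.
By Euler's criterion: 11^{14} ≡ 28 (mod 29). Since this equals -1 (≡ 28), 11 is not a QR.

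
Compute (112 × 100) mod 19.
9

(112 × 100) = 11200
11200 mod 19 = 9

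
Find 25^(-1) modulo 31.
5

Using Extended Euclidean Algorithm:
gcd(25, 31) = 1
Bezout coefficients: 25 × 5 + 31 × -4 = 1
So 25 × 5 ≡ 1 (mod 31)
The inverse is 5 mod 31 = 5
Verification: 25 × 5 = 125 = 4 × 31 + 1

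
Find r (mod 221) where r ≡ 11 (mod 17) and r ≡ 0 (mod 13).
M = 17 × 13 = 221. M₁ = 13, y₁ ≡ 4 (mod 17). M₂ = 17, y₂ ≡ 10 (mod 13). r = 11×13×4 + 0×17×10 ≡ 130 (mod 221)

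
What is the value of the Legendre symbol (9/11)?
(9/11) = 9^{5} mod 11 = 1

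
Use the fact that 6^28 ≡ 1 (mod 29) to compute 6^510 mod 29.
By Fermat: 6^{28} ≡ 1 (mod 29). 510 ≡ 6 (mod 28). So 6^{510} ≡ 6^{6} ≡ 24 (mod 29)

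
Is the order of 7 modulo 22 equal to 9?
No, the actual order is 10, not 9.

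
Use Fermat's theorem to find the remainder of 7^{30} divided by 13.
12

By Fermat's Little Theorem, a^(p-1) ≡ 1 (mod p) for prime p and gcd(a, p) = 1
Here p = 13, so 7^12 ≡ 1 (mod 13)
We can reduce the exponent: 30 mod 12 = 6
So 7^30 ≡ 7^6 (mod 13)
Computing: 7^6 mod 13 = 12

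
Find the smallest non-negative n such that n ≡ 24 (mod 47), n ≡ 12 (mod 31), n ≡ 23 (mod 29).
22208

Using the Chinese Remainder Theorem:
M = product of moduli = 42253
For equation 1: M_1 = 899, 899 ≡ 6 (mod 47), inverse of 899 mod 47 is 8 (check: 6 × 8 = 48 ≡ 1 (mod 47))
For equation 2: M_2 = 1363, 1363 ≡ 30 (mod 31), inverse of 1363 mod 31 is 30 (check: 30 × 30 = 900 ≡ 1 (mod 31))
For equation 3: M_3 = 1457, 1457 ≡ 7 (mod 29), inverse of 1457 mod 29 is 25 (check: 7 × 25 = 175 ≡ 1 (mod 29))
Combine: n ≡ Σ r_i×M_i×(M_i⁻¹ mod m_i) = 24×899×8 + 12×1363×30 + 23×1457×25 = 172608 + 490680 + 837775 = 1501063
1501063 mod 42253 = 22208
n ≡ 22208 (mod 42253)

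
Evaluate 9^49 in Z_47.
Using Fermat: 9^{46} ≡ 1 (mod 47). 49 ≡ 3 (mod 46). So 9^{49} ≡ 9^{3} ≡ 24 (mod 47)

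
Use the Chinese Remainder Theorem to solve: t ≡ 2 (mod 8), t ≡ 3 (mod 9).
M = 8 × 9 = 72. M₁ = 9, y₁ ≡ 1 (mod 8). M₂ = 8, y₂ ≡ 8 (mod 9). t = 2×9×1 + 3×8×8 ≡ 66 (mod 72)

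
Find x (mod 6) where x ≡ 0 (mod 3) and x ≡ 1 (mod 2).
M = 3 × 2 = 6. M₁ = 2, y₁ ≡ 2 (mod 3). M₂ = 3, y₂ ≡ 1 (mod 2). x = 0×2×2 + 1×3×1 ≡ 3 (mod 6)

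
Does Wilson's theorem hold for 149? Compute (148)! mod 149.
(148)! mod 149 = 148. Since this equals -1 (mod 149), Wilson confirms 149 is prime.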